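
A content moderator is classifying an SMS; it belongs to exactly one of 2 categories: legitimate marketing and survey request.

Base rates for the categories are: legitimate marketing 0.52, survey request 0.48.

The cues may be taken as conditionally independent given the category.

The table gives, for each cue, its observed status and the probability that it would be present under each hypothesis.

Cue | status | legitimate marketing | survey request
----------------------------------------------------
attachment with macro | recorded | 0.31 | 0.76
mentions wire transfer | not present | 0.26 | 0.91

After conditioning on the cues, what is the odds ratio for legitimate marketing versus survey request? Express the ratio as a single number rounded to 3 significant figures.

3.63

Unnormalized posterior weight (prior times the cue likelihoods) for each of the two hypotheses (using 1 − P(present | H) for each absent cue):
  legitimate marketing: 0.52 × 0.31 × (1 − 0.26) = 0.11929
  survey request: 0.48 × 0.76 × (1 − 0.91) = 0.032832
Odds(legitimate marketing : survey request) = 0.11929 / 0.032832 ≈ 3.63.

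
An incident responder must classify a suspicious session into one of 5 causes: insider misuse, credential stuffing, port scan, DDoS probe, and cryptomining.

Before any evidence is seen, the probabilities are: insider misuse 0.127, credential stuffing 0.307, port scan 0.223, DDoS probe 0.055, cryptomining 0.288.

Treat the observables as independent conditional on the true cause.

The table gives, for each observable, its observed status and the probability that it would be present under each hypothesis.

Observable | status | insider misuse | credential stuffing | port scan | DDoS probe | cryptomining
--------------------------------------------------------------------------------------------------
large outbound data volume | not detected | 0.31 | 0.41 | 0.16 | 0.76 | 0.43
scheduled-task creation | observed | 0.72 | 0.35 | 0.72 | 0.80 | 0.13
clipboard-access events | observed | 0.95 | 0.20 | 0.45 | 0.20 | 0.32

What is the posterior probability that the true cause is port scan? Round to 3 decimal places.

By Bayes' rule with conditional independence, the unnormalized weight for each hypothesis is prior × ∏ likelihoods (using 1 − P(present | H) for each absent observable):
  insider misuse: 0.127 × (1 − 0.31) × 0.72 × 0.95 = 0.059939
  credential stuffing: 0.307 × (1 − 0.41) × 0.35 × 0.20 = 0.012679
  port scan: 0.223 × (1 − 0.16) × 0.72 × 0.45 = 0.060692
  DDoS probe: 0.055 × (1 − 0.76) × 0.80 × 0.20 = 0.002112
  cryptomining: 0.288 × (1 − 0.43) × 0.13 × 0.32 = 0.0068291
Marginal likelihood of the evidence = 0.14225.
P(port scan | evidence) = 0.060692 / 0.14225 ≈ 0.427.

0.427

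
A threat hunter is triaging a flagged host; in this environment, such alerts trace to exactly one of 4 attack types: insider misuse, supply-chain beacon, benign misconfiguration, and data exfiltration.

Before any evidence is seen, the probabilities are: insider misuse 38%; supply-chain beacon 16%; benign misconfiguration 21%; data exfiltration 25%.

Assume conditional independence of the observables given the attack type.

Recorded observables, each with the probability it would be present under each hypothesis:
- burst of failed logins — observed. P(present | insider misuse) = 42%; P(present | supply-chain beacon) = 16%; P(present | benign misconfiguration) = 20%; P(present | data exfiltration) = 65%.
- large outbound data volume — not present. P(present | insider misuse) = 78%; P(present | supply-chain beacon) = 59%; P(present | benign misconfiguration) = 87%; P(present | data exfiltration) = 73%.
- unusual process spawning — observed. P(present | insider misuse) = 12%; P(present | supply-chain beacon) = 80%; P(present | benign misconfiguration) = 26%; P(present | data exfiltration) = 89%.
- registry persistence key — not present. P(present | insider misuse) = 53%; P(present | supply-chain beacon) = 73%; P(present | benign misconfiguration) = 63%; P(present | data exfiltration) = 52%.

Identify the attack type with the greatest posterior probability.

data exfiltration

For each hypothesis, the unnormalized posterior weight is prior × product of the observable likelihoods (using 1 − P(present | H) for each absent observable):
  insider misuse: 0.38 × 0.42 × (1 − 0.78) × 0.12 × (1 − 0.53) = 0.0019803
  supply-chain beacon: 0.16 × 0.16 × (1 − 0.59) × 0.80 × (1 − 0.73) = 0.0022671
  benign misconfiguration: 0.21 × 0.20 × (1 − 0.87) × 0.26 × (1 − 0.63) = 0.00052525
  data exfiltration: 0.25 × 0.65 × (1 − 0.73) × 0.89 × (1 − 0.52) = 0.018743
The unnormalized weights sum to 0.023516.
P(insider misuse | evidence) ≈ 0.0019803 / 0.023516 ≈ 0.084
P(supply-chain beacon | evidence) ≈ 0.0022671 / 0.023516 ≈ 0.096
P(benign misconfiguration | evidence) ≈ 0.00052525 / 0.023516 ≈ 0.022
P(data exfiltration | evidence) ≈ 0.018743 / 0.023516 ≈ 0.797
The largest is 0.797, so data exfiltration is most probable.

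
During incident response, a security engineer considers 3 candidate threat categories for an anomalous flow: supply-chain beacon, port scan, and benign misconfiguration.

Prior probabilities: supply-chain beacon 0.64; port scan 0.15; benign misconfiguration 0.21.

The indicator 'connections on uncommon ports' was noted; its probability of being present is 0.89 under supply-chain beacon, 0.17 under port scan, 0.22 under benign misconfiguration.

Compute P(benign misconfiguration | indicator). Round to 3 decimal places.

By Bayes' rule, the unnormalized weight for each hypothesis is prior × likelihood:
  supply-chain beacon: 0.64 × 0.89 = 0.5696
  port scan: 0.15 × 0.17 = 0.0255
  benign misconfiguration: 0.21 × 0.22 = 0.0462
Normalizing constant Z = 0.5696 + 0.0255 + 0.0462 = 0.6413.
P(benign misconfiguration | evidence) = 0.0462 / 0.6413 ≈ 0.072.

0.072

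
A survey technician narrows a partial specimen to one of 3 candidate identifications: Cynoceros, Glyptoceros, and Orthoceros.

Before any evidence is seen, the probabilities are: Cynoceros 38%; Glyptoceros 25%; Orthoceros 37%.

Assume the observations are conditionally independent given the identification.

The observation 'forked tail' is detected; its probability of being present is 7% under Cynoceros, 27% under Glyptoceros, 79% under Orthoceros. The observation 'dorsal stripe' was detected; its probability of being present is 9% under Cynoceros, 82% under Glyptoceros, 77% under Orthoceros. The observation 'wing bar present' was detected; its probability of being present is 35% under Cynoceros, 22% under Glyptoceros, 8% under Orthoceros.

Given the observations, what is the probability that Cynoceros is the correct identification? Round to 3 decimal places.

0.027

For each hypothesis, the unnormalized posterior weight is prior × product of the observation likelihoods:
  Cynoceros: 0.38 × 0.07 × 0.09 × 0.35 = 0.0008379
  Glyptoceros: 0.25 × 0.27 × 0.82 × 0.22 = 0.012177
  Orthoceros: 0.37 × 0.79 × 0.77 × 0.08 = 0.018006
Normalizing constant Z = 0.0008379 + 0.012177 + 0.018006 = 0.031021.
P(Cynoceros | evidence) = 0.0008379 / 0.031021 ≈ 0.027.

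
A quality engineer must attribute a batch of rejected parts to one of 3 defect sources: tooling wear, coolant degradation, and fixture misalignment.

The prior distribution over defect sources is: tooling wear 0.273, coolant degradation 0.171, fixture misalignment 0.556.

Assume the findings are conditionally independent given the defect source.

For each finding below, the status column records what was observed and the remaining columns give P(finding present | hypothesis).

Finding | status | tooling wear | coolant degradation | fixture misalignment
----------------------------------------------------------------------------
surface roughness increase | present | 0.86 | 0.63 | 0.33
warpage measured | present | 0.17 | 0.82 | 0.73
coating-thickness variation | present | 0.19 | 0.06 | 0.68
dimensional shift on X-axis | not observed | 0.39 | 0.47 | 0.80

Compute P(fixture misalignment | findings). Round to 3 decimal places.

0.710

For each hypothesis, the unnormalized posterior weight is prior × product of the finding likelihoods (using 1 − P(present | H) for each absent finding):
  tooling wear: 0.273 × 0.86 × 0.17 × 0.19 × (1 − 0.39) = 0.0046259
  coolant degradation: 0.171 × 0.63 × 0.82 × 0.06 × (1 − 0.47) = 0.0028092
  fixture misalignment: 0.556 × 0.33 × 0.73 × 0.68 × (1 − 0.80) = 0.018216
Normalizing constant Z = 0.0046259 + 0.0028092 + 0.018216 = 0.025651.
P(fixture misalignment | evidence) = 0.018216 / 0.025651 ≈ 0.710.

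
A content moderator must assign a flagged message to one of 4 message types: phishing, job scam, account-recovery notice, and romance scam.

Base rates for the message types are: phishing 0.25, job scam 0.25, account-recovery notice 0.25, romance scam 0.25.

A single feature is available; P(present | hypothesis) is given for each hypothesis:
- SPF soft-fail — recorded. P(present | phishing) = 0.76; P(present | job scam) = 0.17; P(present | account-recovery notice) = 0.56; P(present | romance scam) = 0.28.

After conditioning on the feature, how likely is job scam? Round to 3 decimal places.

By Bayes' rule, the unnormalized weight for each hypothesis is prior × likelihood:
  phishing: 0.25 × 0.76 = 0.19
  job scam: 0.25 × 0.17 = 0.0425
  account-recovery notice: 0.25 × 0.56 = 0.14
  romance scam: 0.25 × 0.28 = 0.07
Marginal likelihood of the evidence = 0.4425.
P(job scam | evidence) = 0.0425 / 0.4425 ≈ 0.096.

0.096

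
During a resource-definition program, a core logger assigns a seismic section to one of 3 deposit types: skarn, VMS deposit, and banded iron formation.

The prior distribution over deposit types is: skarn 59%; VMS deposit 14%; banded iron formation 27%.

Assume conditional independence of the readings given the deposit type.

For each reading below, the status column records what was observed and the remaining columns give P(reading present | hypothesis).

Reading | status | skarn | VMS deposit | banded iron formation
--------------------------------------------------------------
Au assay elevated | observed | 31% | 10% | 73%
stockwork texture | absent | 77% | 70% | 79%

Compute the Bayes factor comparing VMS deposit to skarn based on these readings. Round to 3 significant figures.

Take the product of per-reading likelihoods under each hypothesis (using 1 − P(present | H) for each absent reading), then divide.
  VMS deposit: 0.10 × (1 − 0.70) = 0.03
  skarn: 0.31 × (1 − 0.77) = 0.0713
Bayes factor = 0.03 / 0.0713 ≈ 0.421

0.421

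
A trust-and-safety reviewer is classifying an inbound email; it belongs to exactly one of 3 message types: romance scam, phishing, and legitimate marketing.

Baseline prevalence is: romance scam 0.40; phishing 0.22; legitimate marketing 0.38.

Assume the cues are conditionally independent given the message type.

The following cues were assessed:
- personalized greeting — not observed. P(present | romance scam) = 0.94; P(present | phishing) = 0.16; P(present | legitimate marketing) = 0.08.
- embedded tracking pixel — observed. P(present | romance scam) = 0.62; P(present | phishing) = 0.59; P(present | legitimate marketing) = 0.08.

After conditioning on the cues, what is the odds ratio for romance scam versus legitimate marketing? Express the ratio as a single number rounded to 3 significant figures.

0.532

Unnormalized posterior weight (prior times the cue likelihoods) for each of the two hypotheses (using 1 − P(present | H) for each absent cue):
  romance scam: 0.40 × (1 − 0.94) × 0.62 = 0.01488
  legitimate marketing: 0.38 × (1 − 0.08) × 0.08 = 0.027968
Odds(romance scam : legitimate marketing) = 0.01488 / 0.027968 ≈ 0.532.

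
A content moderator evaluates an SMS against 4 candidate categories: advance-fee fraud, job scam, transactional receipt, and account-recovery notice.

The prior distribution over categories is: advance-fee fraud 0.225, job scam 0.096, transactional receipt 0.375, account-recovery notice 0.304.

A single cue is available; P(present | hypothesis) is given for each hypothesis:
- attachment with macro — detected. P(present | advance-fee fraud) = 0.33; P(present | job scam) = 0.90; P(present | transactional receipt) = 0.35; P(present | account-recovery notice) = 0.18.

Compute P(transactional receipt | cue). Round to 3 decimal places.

By Bayes' rule, the unnormalized weight for each hypothesis is prior × likelihood:
  advance-fee fraud: 0.225 × 0.33 = 0.07425
  job scam: 0.096 × 0.90 = 0.0864
  transactional receipt: 0.375 × 0.35 = 0.13125
  account-recovery notice: 0.304 × 0.18 = 0.05472
The unnormalized weights sum to 0.34662.
P(transactional receipt | evidence) = 0.13125 / 0.34662 ≈ 0.379.

0.379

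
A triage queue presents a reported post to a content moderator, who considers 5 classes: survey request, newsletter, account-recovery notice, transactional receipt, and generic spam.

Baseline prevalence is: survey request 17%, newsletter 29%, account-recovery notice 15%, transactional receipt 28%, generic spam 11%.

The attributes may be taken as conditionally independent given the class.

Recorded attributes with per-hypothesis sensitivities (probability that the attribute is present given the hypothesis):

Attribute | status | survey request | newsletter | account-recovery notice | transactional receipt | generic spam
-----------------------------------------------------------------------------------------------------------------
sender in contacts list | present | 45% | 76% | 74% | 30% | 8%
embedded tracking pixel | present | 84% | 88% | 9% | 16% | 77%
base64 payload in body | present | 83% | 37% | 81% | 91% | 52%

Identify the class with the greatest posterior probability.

By Bayes' rule with conditional independence, the unnormalized weight for each hypothesis is prior × ∏ likelihoods:
  survey request: 0.17 × 0.45 × 0.84 × 0.83 = 0.053336
  newsletter: 0.29 × 0.76 × 0.88 × 0.37 = 0.071762
  account-recovery notice: 0.15 × 0.74 × 0.09 × 0.81 = 0.0080919
  transactional receipt: 0.28 × 0.30 × 0.16 × 0.91 = 0.01223
  generic spam: 0.11 × 0.08 × 0.77 × 0.52 = 0.0035235
Marginal likelihood of the evidence = 0.14894.
P(survey request | evidence) ≈ 0.053336 / 0.14894 ≈ 0.358
P(newsletter | evidence) ≈ 0.071762 / 0.14894 ≈ 0.482
P(account-recovery notice | evidence) ≈ 0.0080919 / 0.14894 ≈ 0.054
P(transactional receipt | evidence) ≈ 0.01223 / 0.14894 ≈ 0.082
P(generic spam | evidence) ≈ 0.0035235 / 0.14894 ≈ 0.024
The largest is 0.482, so newsletter is most probable.

newsletter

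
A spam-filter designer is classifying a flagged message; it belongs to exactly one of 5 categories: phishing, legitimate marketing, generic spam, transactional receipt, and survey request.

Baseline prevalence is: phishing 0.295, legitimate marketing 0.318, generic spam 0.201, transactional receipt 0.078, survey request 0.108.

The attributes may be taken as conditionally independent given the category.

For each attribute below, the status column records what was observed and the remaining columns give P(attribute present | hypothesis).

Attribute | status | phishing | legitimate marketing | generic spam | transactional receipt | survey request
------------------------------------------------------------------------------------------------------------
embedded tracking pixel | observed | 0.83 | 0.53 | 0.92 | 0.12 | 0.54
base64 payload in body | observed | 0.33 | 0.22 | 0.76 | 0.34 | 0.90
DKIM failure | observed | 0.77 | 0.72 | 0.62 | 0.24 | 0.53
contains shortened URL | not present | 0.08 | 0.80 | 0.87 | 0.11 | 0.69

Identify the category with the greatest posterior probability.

phishing

By Bayes' rule with conditional independence, the unnormalized weight for each hypothesis is prior × ∏ likelihoods (using 1 − P(present | H) for each absent attribute):
  phishing: 0.295 × 0.83 × 0.33 × 0.77 × (1 − 0.08) = 0.057239
  legitimate marketing: 0.318 × 0.53 × 0.22 × 0.72 × (1 − 0.80) = 0.0053393
  generic spam: 0.201 × 0.92 × 0.76 × 0.62 × (1 − 0.87) = 0.011327
  transactional receipt: 0.078 × 0.12 × 0.34 × 0.24 × (1 − 0.11) = 0.00067976
  survey request: 0.108 × 0.54 × 0.90 × 0.53 × (1 − 0.69) = 0.0086238
Marginal likelihood of the evidence = 0.083209.
P(phishing | evidence) ≈ 0.057239 / 0.083209 ≈ 0.688
P(legitimate marketing | evidence) ≈ 0.0053393 / 0.083209 ≈ 0.064
P(generic spam | evidence) ≈ 0.011327 / 0.083209 ≈ 0.136
P(transactional receipt | evidence) ≈ 0.00067976 / 0.083209 ≈ 0.008
P(survey request | evidence) ≈ 0.0086238 / 0.083209 ≈ 0.104
The largest is 0.688, so phishing is most probable.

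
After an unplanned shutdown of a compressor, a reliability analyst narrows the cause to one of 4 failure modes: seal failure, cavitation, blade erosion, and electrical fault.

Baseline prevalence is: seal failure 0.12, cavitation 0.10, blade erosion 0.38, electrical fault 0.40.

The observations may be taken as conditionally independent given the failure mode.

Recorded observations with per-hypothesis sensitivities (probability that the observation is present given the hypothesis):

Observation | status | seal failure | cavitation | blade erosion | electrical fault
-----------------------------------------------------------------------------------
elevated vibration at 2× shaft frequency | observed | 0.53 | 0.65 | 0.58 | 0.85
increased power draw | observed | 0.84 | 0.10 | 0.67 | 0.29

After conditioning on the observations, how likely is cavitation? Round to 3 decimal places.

By Bayes' rule with conditional independence, the unnormalized weight for each hypothesis is prior × ∏ likelihoods:
  seal failure: 0.12 × 0.53 × 0.84 = 0.053424
  cavitation: 0.10 × 0.65 × 0.10 = 0.0065
  blade erosion: 0.38 × 0.58 × 0.67 = 0.14767
  electrical fault: 0.40 × 0.85 × 0.29 = 0.0986
Normalizing constant Z = 0.053424 + 0.0065 + 0.14767 + 0.0986 = 0.30619.
P(cavitation | evidence) = 0.0065 / 0.30619 ≈ 0.021.

0.021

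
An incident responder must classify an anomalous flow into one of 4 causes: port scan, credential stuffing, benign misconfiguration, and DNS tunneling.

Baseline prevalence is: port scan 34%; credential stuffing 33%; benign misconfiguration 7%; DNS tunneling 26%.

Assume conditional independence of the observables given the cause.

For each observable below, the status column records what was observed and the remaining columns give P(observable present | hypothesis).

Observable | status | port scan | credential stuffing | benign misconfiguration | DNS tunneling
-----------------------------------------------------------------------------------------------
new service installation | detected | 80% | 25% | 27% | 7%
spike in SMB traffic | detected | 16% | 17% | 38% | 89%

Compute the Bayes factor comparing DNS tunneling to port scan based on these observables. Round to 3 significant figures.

0.487

Take the product of per-observable likelihoods under each hypothesis, then divide.
  DNS tunneling: 0.07 × 0.89 = 0.0623
  port scan: 0.80 × 0.16 = 0.128
Bayes factor = 0.0623 / 0.128 ≈ 0.487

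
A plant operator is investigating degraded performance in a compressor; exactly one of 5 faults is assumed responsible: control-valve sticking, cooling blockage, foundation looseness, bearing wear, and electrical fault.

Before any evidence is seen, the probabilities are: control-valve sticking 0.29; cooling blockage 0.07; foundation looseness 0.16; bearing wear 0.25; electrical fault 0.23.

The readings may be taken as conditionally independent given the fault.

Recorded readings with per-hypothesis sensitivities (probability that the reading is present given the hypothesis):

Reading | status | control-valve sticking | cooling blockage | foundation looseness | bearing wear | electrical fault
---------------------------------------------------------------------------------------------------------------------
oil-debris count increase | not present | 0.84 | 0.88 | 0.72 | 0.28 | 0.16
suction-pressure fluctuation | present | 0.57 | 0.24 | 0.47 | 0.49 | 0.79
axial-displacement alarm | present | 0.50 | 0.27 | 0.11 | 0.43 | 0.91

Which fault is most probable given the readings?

Multiply each prior by the joint likelihood of the reading pattern (using 1 − P(present | H) for each absent reading):
  control-valve sticking: 0.29 × (1 − 0.84) × 0.57 × 0.50 = 0.013224
  cooling blockage: 0.07 × (1 − 0.88) × 0.24 × 0.27 = 0.00054432
  foundation looseness: 0.16 × (1 − 0.72) × 0.47 × 0.11 = 0.0023162
  bearing wear: 0.25 × (1 − 0.28) × 0.49 × 0.43 = 0.037926
  electrical fault: 0.23 × (1 − 0.16) × 0.79 × 0.91 = 0.13889
The unnormalized weights sum to 0.1929.
P(control-valve sticking | evidence) ≈ 0.013224 / 0.1929 ≈ 0.069
P(cooling blockage | evidence) ≈ 0.00054432 / 0.1929 ≈ 0.003
P(foundation looseness | evidence) ≈ 0.0023162 / 0.1929 ≈ 0.012
P(bearing wear | evidence) ≈ 0.037926 / 0.1929 ≈ 0.197
P(electrical fault | evidence) ≈ 0.13889 / 0.1929 ≈ 0.720
The largest is 0.720, so electrical fault is most probable.

electrical fault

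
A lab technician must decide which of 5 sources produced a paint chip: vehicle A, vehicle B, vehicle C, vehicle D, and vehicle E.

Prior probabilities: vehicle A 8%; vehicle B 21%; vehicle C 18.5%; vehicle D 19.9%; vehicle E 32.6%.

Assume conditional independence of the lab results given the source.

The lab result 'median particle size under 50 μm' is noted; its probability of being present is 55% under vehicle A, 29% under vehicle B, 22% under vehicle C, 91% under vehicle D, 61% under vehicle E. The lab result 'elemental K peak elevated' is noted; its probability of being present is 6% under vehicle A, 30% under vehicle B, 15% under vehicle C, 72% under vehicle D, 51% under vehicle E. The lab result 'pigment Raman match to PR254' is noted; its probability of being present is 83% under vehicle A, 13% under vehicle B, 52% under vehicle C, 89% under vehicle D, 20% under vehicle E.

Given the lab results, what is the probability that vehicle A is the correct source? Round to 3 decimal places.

By Bayes' rule with conditional independence, the unnormalized weight for each hypothesis is prior × ∏ likelihoods:
  vehicle A: 0.080 × 0.55 × 0.06 × 0.83 = 0.0021912
  vehicle B: 0.210 × 0.29 × 0.30 × 0.13 = 0.0023751
  vehicle C: 0.185 × 0.22 × 0.15 × 0.52 = 0.0031746
  vehicle D: 0.199 × 0.91 × 0.72 × 0.89 = 0.11604
  vehicle E: 0.326 × 0.61 × 0.51 × 0.20 = 0.020284
The unnormalized weights sum to 0.14407.
P(vehicle A | evidence) = 0.0021912 / 0.14407 ≈ 0.015.

0.015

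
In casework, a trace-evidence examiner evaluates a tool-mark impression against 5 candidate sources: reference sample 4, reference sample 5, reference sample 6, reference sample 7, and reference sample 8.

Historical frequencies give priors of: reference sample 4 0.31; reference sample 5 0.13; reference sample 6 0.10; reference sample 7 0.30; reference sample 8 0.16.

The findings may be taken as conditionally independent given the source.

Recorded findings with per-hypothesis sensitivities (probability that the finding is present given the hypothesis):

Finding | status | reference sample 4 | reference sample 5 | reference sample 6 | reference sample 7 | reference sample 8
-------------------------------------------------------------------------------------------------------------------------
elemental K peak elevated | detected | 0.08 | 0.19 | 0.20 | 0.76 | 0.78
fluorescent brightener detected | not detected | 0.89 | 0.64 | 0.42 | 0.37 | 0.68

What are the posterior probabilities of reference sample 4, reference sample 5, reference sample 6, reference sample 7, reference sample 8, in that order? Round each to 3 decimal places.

0.013, 0.043, 0.056, 0.695, 0.193

Multiply each prior by the joint likelihood of the evidence pattern (using 1 − P(present | H) for each absent finding):
  reference sample 4: 0.31 × 0.08 × (1 − 0.89) = 0.002728
  reference sample 5: 0.13 × 0.19 × (1 − 0.64) = 0.008892
  reference sample 6: 0.10 × 0.20 × (1 − 0.42) = 0.0116
  reference sample 7: 0.30 × 0.76 × (1 − 0.37) = 0.14364
  reference sample 8: 0.16 × 0.78 × (1 − 0.68) = 0.039936
Marginal likelihood of the evidence = 0.2068.
P(reference sample 4 | evidence) = 0.002728 / 0.2068 ≈ 0.013
P(reference sample 5 | evidence) = 0.008892 / 0.2068 ≈ 0.043
P(reference sample 6 | evidence) = 0.0116 / 0.2068 ≈ 0.056
P(reference sample 7 | evidence) = 0.14364 / 0.2068 ≈ 0.695
P(reference sample 8 | evidence) = 0.039936 / 0.2068 ≈ 0.193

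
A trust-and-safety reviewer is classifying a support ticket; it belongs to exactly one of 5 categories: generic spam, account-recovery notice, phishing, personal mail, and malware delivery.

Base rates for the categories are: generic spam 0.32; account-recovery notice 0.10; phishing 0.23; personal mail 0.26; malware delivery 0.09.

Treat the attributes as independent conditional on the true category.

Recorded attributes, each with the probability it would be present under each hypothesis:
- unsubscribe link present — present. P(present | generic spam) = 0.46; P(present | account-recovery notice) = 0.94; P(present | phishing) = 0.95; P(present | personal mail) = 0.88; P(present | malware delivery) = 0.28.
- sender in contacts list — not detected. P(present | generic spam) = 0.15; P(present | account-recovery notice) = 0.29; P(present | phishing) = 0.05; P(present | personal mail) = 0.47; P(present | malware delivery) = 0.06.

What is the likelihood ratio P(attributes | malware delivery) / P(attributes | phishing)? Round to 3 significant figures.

Take the product of per-attribute likelihoods under each hypothesis (using 1 − P(present | H) for each absent attribute), then divide.
  malware delivery: 0.28 × (1 − 0.06) = 0.2632
  phishing: 0.95 × (1 − 0.05) = 0.9025
Bayes factor = 0.2632 / 0.9025 ≈ 0.292

0.292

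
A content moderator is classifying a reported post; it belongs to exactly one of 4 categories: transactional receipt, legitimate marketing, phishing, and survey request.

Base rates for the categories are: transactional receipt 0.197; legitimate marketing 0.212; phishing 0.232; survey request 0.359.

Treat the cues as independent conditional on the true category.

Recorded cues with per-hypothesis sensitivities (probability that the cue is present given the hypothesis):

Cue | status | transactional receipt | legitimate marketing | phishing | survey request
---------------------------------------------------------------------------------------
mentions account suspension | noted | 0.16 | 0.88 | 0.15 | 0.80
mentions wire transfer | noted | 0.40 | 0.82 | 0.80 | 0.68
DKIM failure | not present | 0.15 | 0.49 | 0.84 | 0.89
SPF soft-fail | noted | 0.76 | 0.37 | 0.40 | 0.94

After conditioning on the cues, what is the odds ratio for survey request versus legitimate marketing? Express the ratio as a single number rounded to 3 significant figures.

0.700

The normalizing constant cancels in an odds ratio, so compute prior × likelihood for the two hypotheses only (using 1 − P(present | H) for each absent cue):
  survey request: 0.359 × 0.80 × 0.68 × (1 − 0.89) × 0.94 = 0.020194
  legitimate marketing: 0.212 × 0.88 × 0.82 × (1 − 0.49) × 0.37 = 0.028867
Odds(survey request : legitimate marketing) = 0.020194 / 0.028867 ≈ 0.700.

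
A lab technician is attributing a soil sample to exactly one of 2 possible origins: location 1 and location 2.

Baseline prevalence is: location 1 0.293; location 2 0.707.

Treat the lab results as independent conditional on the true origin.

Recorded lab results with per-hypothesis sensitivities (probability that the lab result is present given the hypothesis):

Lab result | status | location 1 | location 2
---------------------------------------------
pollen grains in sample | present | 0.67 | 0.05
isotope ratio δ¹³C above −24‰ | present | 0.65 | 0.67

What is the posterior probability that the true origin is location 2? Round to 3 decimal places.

For each hypothesis, the unnormalized posterior weight is prior × product of the lab result likelihoods:
  location 1: 0.293 × 0.67 × 0.65 = 0.1276
  location 2: 0.707 × 0.05 × 0.67 = 0.023685
Marginal likelihood of the evidence = 0.15129.
P(location 2 | evidence) = 0.023685 / 0.15129 ≈ 0.157.

0.157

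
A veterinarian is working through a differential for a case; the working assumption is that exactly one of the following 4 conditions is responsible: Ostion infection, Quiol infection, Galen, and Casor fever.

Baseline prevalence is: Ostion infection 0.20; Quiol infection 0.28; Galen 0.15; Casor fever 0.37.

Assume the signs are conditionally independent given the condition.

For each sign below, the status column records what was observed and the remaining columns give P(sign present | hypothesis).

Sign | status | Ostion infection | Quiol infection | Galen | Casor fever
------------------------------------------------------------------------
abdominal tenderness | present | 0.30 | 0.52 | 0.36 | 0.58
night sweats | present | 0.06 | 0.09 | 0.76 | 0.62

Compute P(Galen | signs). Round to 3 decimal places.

0.215

For each hypothesis, the unnormalized posterior weight is prior × product of the sign likelihoods:
  Ostion infection: 0.20 × 0.30 × 0.06 = 0.0036
  Quiol infection: 0.28 × 0.52 × 0.09 = 0.013104
  Galen: 0.15 × 0.36 × 0.76 = 0.04104
  Casor fever: 0.37 × 0.58 × 0.62 = 0.13305
Normalizing constant Z = 0.0036 + 0.013104 + 0.04104 + 0.13305 = 0.1908.
P(Galen | evidence) = 0.04104 / 0.1908 ≈ 0.215.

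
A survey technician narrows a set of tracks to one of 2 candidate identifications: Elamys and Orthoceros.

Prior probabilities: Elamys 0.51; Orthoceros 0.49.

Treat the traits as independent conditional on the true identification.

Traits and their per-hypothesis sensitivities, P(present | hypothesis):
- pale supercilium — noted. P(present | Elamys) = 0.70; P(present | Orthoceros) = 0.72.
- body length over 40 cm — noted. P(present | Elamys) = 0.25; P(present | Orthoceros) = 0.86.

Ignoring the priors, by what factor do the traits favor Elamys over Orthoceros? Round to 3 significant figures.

Take the product of per-trait likelihoods under each hypothesis, then divide.
  Elamys: 0.70 × 0.25 = 0.175
  Orthoceros: 0.72 × 0.86 = 0.6192
Bayes factor = 0.175 / 0.6192 ≈ 0.283

0.283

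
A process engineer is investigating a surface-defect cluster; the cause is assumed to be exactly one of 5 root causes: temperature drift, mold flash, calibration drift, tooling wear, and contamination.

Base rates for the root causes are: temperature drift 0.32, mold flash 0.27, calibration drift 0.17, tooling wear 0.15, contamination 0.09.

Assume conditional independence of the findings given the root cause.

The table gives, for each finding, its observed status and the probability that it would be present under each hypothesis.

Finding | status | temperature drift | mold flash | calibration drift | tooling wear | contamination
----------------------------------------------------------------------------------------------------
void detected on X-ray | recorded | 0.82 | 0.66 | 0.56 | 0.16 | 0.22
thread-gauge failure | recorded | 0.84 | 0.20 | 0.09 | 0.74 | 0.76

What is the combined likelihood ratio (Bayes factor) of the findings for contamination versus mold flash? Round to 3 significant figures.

Joint likelihood of the evidence pattern under each hypothesis:
  contamination: 0.22 × 0.76 = 0.1672
  mold flash: 0.66 × 0.20 = 0.132
Bayes factor = 0.1672 / 0.132 ≈ 1.27

1.27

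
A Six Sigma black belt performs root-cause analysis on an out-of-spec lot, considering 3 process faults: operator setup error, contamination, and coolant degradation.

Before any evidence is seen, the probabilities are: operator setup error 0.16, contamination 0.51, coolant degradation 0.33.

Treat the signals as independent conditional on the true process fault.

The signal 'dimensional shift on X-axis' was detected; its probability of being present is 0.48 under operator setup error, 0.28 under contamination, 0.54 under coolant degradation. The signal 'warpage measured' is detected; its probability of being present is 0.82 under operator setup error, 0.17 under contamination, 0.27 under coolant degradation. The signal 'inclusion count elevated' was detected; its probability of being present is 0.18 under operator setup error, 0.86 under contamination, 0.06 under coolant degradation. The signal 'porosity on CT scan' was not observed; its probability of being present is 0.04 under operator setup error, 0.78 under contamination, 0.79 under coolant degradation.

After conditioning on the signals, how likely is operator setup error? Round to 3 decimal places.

0.677

By Bayes' rule with conditional independence, the unnormalized weight for each hypothesis is prior × ∏ likelihoods (using 1 − P(present | H) for each absent signal):
  operator setup error: 0.16 × 0.48 × 0.82 × 0.18 × (1 − 0.04) = 0.010882
  contamination: 0.51 × 0.28 × 0.17 × 0.86 × (1 − 0.78) = 0.004593
  coolant degradation: 0.33 × 0.54 × 0.27 × 0.06 × (1 − 0.79) = 0.00060624
Normalizing constant Z = 0.010882 + 0.004593 + 0.00060624 = 0.016082.
P(operator setup error | evidence) = 0.010882 / 0.016082 ≈ 0.677.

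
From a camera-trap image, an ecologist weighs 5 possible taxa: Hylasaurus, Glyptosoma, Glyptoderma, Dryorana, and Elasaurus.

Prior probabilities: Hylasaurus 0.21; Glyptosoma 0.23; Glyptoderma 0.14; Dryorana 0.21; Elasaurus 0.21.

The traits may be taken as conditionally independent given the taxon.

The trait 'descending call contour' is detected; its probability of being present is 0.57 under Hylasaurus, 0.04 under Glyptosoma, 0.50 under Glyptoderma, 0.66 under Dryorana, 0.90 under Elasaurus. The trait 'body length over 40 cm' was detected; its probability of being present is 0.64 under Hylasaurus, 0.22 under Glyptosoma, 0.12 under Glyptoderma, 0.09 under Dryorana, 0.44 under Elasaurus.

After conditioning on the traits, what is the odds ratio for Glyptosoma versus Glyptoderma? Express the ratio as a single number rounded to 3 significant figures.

Posterior odds equal prior odds times the likelihood ratio; only the two competing hypotheses matter.
  Glyptosoma: 0.23 × 0.04 × 0.22 = 0.002024
  Glyptoderma: 0.14 × 0.50 × 0.12 = 0.0084
Posterior odds = 0.002024 / 0.0084 ≈ 0.241.

0.241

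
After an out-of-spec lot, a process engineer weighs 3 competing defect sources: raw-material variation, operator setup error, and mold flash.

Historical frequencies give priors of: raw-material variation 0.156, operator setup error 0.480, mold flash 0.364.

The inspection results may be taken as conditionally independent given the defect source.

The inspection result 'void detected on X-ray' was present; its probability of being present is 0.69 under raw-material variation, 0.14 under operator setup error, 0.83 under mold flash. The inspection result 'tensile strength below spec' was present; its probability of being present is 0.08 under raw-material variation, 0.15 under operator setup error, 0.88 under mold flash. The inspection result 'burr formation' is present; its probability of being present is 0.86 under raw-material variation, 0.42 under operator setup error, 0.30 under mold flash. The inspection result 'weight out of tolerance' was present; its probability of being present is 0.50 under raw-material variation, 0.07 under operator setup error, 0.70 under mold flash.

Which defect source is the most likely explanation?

mold flash

By Bayes' rule with conditional independence, the unnormalized weight for each hypothesis is prior × ∏ likelihoods:
  raw-material variation: 0.156 × 0.69 × 0.08 × 0.86 × 0.50 = 0.0037028
  operator setup error: 0.480 × 0.14 × 0.15 × 0.42 × 0.07 = 0.00029635
  mold flash: 0.364 × 0.83 × 0.88 × 0.30 × 0.70 = 0.055832
The unnormalized weights sum to 0.059831.
P(raw-material variation | evidence) ≈ 0.0037028 / 0.059831 ≈ 0.062
P(operator setup error | evidence) ≈ 0.00029635 / 0.059831 ≈ 0.005
P(mold flash | evidence) ≈ 0.055832 / 0.059831 ≈ 0.933
The largest is 0.933, so mold flash is most probable.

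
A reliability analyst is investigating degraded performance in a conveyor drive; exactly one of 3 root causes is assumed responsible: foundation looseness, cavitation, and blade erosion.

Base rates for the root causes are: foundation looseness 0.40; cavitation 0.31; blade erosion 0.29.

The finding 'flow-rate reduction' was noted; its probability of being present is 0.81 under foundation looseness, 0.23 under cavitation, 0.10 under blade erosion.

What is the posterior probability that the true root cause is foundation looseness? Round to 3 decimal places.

Multiply each prior by the likelihood of the finding:
  foundation looseness: 0.40 × 0.81 = 0.324
  cavitation: 0.31 × 0.23 = 0.0713
  blade erosion: 0.29 × 0.10 = 0.029
Marginal likelihood of the evidence = 0.4243.
P(foundation looseness | evidence) = 0.324 / 0.4243 ≈ 0.764.

0.764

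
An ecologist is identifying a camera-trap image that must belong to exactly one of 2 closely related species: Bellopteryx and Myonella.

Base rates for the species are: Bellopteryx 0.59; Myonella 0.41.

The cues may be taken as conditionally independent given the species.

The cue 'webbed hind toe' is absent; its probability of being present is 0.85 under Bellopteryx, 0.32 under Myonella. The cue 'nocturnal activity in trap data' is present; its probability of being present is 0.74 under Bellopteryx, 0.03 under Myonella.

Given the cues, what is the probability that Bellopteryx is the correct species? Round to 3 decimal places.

0.887

Multiply each prior by the joint likelihood of the cue pattern (using 1 − P(present | H) for each absent cue):
  Bellopteryx: 0.59 × (1 − 0.85) × 0.74 = 0.06549
  Myonella: 0.41 × (1 − 0.32) × 0.03 = 0.008364
The unnormalized weights sum to 0.073854.
P(Bellopteryx | evidence) = 0.06549 / 0.073854 ≈ 0.887.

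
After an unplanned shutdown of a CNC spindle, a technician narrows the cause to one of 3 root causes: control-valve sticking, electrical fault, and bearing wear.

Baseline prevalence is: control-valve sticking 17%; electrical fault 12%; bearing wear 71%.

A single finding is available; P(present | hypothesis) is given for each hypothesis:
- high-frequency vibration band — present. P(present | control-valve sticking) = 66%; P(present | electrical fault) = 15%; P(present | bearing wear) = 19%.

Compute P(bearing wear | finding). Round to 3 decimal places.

For each hypothesis, the unnormalized posterior weight is prior × likelihood:
  control-valve sticking: 0.17 × 0.66 = 0.1122
  electrical fault: 0.12 × 0.15 = 0.018
  bearing wear: 0.71 × 0.19 = 0.1349
Normalizing constant Z = 0.1122 + 0.018 + 0.1349 = 0.2651.
P(bearing wear | evidence) = 0.1349 / 0.2651 ≈ 0.509.

0.509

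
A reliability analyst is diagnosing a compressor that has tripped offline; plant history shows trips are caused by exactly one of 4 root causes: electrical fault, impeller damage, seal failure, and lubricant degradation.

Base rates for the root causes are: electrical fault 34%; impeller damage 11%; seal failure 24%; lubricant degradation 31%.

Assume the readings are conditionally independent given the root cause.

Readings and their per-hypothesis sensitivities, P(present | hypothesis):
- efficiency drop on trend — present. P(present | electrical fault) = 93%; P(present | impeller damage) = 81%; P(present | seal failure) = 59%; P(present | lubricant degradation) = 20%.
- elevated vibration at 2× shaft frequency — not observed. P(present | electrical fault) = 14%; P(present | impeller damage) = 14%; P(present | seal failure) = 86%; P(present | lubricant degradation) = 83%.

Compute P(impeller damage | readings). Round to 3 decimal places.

By Bayes' rule with conditional independence, the unnormalized weight for each hypothesis is prior × ∏ likelihoods (using 1 − P(present | H) for each absent reading):
  electrical fault: 0.34 × 0.93 × (1 − 0.14) = 0.27193
  impeller damage: 0.11 × 0.81 × (1 − 0.14) = 0.076626
  seal failure: 0.24 × 0.59 × (1 − 0.86) = 0.019824
  lubricant degradation: 0.31 × 0.20 × (1 − 0.83) = 0.01054
Marginal likelihood of the evidence = 0.37892.
P(impeller damage | evidence) = 0.076626 / 0.37892 ≈ 0.202.

0.202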